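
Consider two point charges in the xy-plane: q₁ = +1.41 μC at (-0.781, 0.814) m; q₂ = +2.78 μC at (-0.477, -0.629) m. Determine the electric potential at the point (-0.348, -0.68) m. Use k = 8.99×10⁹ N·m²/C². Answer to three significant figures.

1.88×10⁵ V

The total potential is the scalar sum of each charge's contribution, V = Σ kqᵢ/rᵢ.
Distances from the field point to each charge: r₁ = 1.56 m, r₂ = 0.139 m.
V = k[(1.41×10⁻⁶)/(1.56) + (2.78×10⁻⁶)/(0.139)] = 1.88×10⁵ V.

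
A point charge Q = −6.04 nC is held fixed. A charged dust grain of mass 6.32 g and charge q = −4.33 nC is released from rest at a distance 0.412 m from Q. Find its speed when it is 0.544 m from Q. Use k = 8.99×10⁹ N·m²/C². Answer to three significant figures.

Only the electrostatic force acts, so mechanical energy is conserved: ½mv² = U₁ − U₂ = kQq(1/r₁ − 1/r₂).
U₁ − U₂ = (8.99×10⁹ N·m²/C²)(-6.04×10⁻⁹ C)(-4.33×10⁻⁹ C)(1/0.412 − 1/0.544) = 1.38×10⁻⁷ J.
v = √(2·1.38×10⁻⁷/6.32×10⁻³) = 6.62×10⁻³ m/s.

6.62×10⁻³ m/s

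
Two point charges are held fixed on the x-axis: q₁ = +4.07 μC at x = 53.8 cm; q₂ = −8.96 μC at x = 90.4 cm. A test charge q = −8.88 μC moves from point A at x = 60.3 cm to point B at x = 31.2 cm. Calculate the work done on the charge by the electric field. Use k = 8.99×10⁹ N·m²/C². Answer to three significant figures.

The work done by the electric force is W_field = −ΔU = −q(V_B − V_A) = q(V_A − V_B).
At A: distances to the source charges are 0.0650 m, 0.301 m; V_A = Σ kqᵢ/rᵢ = 2.95×10⁵ V.
At B: distances to the source charges are 0.226 m, 0.592 m; V_B = Σ kqᵢ/rᵢ = 2.58×10⁴ V.
ΔV = V_B − V_A = -2.69×10⁵ V.
W_field = −qΔV = −(-8.88×10⁻⁶ C)(-2.69×10⁵ V) = -2.39 J.

-2.39 J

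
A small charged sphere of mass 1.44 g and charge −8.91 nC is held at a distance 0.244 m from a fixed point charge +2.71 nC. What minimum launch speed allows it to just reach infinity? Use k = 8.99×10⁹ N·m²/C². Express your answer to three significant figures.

To just escape, total mechanical energy must reach zero at infinity: ½mv²_min + U = 0, so ½mv²_min = −U = |kQq|/r.
|U| = |kQq|/r = (8.99×10⁹ N·m²/C²)(2.71×10⁻⁹)(8.91×10⁻⁹)/(0.244) = 8.90×10⁻⁷ J.
v_min = √(2|U|/m) = √(2·8.90×10⁻⁷/1.44×10⁻³) = 0.0352 m/s.

0.0352 m/s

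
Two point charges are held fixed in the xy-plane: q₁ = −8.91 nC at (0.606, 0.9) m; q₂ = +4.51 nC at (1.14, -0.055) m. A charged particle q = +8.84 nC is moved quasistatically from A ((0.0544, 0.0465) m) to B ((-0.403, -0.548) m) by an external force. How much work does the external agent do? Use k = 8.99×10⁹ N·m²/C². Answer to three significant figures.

For quasistatic motion the external work equals the change in potential energy: W_ext = qΔV = q(V_B − V_A).
At A: distances to the source charges are 1.02 m, 1.09 m; V_A = Σ kqᵢ/rᵢ = -41.6 V.
At B: distances to the source charges are 1.76 m, 1.62 m; V_B = Σ kqᵢ/rᵢ = -20.4 V.
ΔV = V_B − V_A = 21.3 V.
W_ext = qΔV = (8.84×10⁻⁹ C)(21.3 V) = 1.88×10⁻⁷ J.

1.88×10⁻⁷ J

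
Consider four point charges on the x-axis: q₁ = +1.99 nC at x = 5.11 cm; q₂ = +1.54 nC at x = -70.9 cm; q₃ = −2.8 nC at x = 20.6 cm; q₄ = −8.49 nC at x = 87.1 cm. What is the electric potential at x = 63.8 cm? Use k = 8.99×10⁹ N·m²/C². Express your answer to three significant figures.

Electric potential is a scalar, so the contributions from each charge add algebraically: V = Σ kqᵢ/rᵢ.
Distances from the field point to each charge: r₁ = 0.587 m, r₂ = 1.35 m, r₃ = 0.432 m, r₄ = 0.233 m.
V = k[(1.99×10⁻⁹)/(0.587) + (1.54×10⁻⁹)/(1.35) + (-2.80×10⁻⁹)/(0.432) + (-8.49×10⁻⁹)/(0.233)] = -345 V.

-345 V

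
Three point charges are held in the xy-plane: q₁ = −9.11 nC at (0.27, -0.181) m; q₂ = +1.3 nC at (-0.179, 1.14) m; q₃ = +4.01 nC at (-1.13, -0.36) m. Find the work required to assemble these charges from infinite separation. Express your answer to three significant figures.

The assembly work is the sum of pairwise potential energies, U = Σ_{i<j} kqᵢqⱼ/rᵢⱼ.
Pair separations: r₁₂ = 1.40 m, r₁₃ = 1.41 m, r₂₃ = 1.78 m.
U = (-7.63×10⁻⁸) + (-2.33×10⁻⁷) + (2.64×10⁻⁸) = -2.83×10⁻⁷ J.

-2.83×10⁻⁷ J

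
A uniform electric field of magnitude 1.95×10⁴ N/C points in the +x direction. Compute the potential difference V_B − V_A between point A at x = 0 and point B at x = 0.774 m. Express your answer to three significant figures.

-1.51×10⁴ V

In a uniform field, potential decreases in the direction of E: V_B − V_A = −E·Δx.
V_B − V_A = −(1.95×10⁴ V/m)(0.774 m) = -1.51×10⁴ V.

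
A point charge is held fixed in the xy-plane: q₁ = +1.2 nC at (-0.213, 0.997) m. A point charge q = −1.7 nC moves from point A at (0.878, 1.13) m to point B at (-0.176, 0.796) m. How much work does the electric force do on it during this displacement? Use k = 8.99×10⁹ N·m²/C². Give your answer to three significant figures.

7.30×10⁻⁸ J

The work done by the electric force is W_field = −ΔU = −q(V_B − V_A) = q(V_A − V_B).
At A: distance to the source charge is 1.10 m; V_A = kq₁/r = 9.82 V.
At B: distance to the source charge is 0.204 m; V_B = kq₁/r = 52.8 V.
ΔV = V_B − V_A = 43.0 V.
W_field = −qΔV = −(-1.70×10⁻⁹ C)(43.0 V) = 7.30×10⁻⁸ J.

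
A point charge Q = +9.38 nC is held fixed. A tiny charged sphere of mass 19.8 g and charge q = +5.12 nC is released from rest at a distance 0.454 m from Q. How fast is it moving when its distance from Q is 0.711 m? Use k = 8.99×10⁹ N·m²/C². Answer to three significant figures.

5.89×10⁻³ m/s

Only the electrostatic force acts, so mechanical energy is conserved: ½mv² = U₁ − U₂ = kQq(1/r₁ − 1/r₂).
U₁ − U₂ = (8.99×10⁹ N·m²/C²)(9.38×10⁻⁹ C)(5.12×10⁻⁹ C)(1/0.454 − 1/0.711) = 3.44×10⁻⁷ J.
v = √(2·3.44×10⁻⁷/0.0198) = 5.89×10⁻³ m/s.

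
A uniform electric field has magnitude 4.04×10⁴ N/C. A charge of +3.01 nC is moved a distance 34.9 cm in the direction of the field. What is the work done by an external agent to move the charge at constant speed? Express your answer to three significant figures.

The potential change for a displacement 34.9 cm in the direction of the field is ΔV = −Ed = -1.41×10⁴ V.
W_ext = qΔV = -4.24×10⁻⁵ J.

-4.24×10⁻⁵ J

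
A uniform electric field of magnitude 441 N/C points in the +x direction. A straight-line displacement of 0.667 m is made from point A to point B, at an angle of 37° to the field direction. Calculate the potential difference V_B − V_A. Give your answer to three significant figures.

-235 V

Only the component of displacement along E changes the potential: ΔV = −E·d·cosθ.
ΔV = −(441 V/m)(0.667 m)cos37° = -235 V.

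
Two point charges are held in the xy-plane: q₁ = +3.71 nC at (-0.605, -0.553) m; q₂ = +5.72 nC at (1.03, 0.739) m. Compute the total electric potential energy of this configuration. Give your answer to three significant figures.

The assembly work is the sum of pairwise potential energies, U = Σ_{i<j} kqᵢqⱼ/rᵢⱼ.
Pair separations: r₁₂ = 2.08 m.
U = (9.16×10⁻⁸) = 9.16×10⁻⁸ J.

9.16×10⁻⁸ J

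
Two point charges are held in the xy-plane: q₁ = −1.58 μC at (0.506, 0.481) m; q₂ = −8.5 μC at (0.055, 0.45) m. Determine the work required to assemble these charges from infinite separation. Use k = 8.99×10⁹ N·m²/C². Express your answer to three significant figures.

The assembly work is the sum of pairwise potential energies, U = Σ_{i<j} kqᵢqⱼ/rᵢⱼ.
Pair separations: r₁₂ = 0.452 m.
U = (0.267) = 0.267 J.

0.267 J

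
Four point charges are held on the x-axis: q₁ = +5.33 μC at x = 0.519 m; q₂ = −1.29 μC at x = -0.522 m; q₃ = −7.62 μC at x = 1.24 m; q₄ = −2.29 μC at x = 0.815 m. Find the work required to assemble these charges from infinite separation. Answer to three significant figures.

The assembly work is the sum of pairwise potential energies, U = Σ_{i<j} kqᵢqⱼ/rᵢⱼ.
Pair separations: r₁₂ = 1.04 m, r₁₃ = 0.721 m, r₁₄ = 0.296 m, r₂₃ = 1.76 m, r₂₄ = 1.34 m, r₃₄ = 0.425 m.
Summing all 6 pair terms gives U = -0.497 J.

-0.497 J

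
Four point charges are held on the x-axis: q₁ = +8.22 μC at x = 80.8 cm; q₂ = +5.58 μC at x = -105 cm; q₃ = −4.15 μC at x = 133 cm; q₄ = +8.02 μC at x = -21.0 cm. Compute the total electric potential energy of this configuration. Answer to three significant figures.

0.414 J

The work to assemble the configuration equals its total potential energy, U = Σ kqᵢqⱼ/rᵢⱼ over all pairs.
Pair separations: r₁₂ = 1.86 m, r₁₃ = 0.522 m, r₁₄ = 1.02 m, r₂₃ = 2.38 m, r₂₄ = 0.840 m, r₃₄ = 1.54 m.
Summing all 6 pair terms gives U = 0.414 J.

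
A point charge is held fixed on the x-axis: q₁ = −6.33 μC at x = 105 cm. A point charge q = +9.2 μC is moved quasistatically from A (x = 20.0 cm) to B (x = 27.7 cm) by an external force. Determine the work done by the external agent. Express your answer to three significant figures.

For quasistatic motion the external work equals the change in potential energy: W_ext = qΔV = q(V_B − V_A).
At A: distance to the source charge is 0.850 m; V_A = kq₁/r = -6.69×10⁴ V.
At B: distance to the source charge is 0.773 m; V_B = kq₁/r = -7.36×10⁴ V.
ΔV = V_B − V_A = -6670 V.
W_ext = qΔV = (9.20×10⁻⁶ C)(-6670 V) = -0.0614 J.

-0.0614 J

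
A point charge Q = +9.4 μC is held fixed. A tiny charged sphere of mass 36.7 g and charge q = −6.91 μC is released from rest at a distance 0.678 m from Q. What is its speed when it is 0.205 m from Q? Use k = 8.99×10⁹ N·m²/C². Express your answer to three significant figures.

Only the electrostatic force acts, so mechanical energy is conserved: ½mv² = U₁ − U₂ = kQq(1/r₁ − 1/r₂).
U₁ − U₂ = (8.99×10⁹ N·m²/C²)(9.40×10⁻⁶ C)(-6.91×10⁻⁶ C)(1/0.678 − 1/0.205) = 1.99 J.
v = √(2·1.99/0.0367) = 10.4 m/s.

10.4 m/s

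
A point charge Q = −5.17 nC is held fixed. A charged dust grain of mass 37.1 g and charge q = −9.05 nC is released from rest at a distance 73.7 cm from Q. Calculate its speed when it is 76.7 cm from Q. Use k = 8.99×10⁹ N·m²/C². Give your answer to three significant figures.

Only the electrostatic force acts, so mechanical energy is conserved: ½mv² = U₁ − U₂ = kQq(1/r₁ − 1/r₂).
U₁ − U₂ = (8.99×10⁹ N·m²/C²)(-5.17×10⁻⁹ C)(-9.05×10⁻⁹ C)(1/0.737 − 1/0.767) = 2.23×10⁻⁸ J.
v = √(2·2.23×10⁻⁸/0.0371) = 1.10×10⁻³ m/s.

1.10×10⁻³ m/s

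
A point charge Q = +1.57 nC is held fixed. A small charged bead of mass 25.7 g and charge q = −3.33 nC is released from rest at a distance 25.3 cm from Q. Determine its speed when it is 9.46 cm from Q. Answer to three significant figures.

4.92×10⁻³ m/s

Only the electrostatic force acts, so mechanical energy is conserved: ½mv² = U₁ − U₂ = kQq(1/r₁ − 1/r₂).
U₁ − U₂ = (8.99×10⁹ N·m²/C²)(1.57×10⁻⁹ C)(-3.33×10⁻⁹ C)(1/0.253 − 1/0.0946) = 3.11×10⁻⁷ J.
v = √(2·3.11×10⁻⁷/0.0257) = 4.92×10⁻³ m/s.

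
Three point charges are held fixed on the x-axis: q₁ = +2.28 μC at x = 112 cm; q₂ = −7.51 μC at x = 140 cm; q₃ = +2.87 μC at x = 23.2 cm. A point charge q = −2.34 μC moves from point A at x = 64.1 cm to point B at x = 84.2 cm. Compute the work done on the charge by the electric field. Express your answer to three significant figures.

-0.0512 J

The work done by the electric force is W_field = −ΔU = −q(V_B − V_A) = q(V_A − V_B).
At A: distances to the source charges are 0.479 m, 0.759 m, 0.409 m; V_A = Σ kqᵢ/rᵢ = 1.69×10⁴ V.
At B: distances to the source charges are 0.278 m, 0.558 m, 0.610 m; V_B = Σ kqᵢ/rᵢ = -4970 V.
ΔV = V_B − V_A = -2.19×10⁴ V.
W_field = −qΔV = −(-2.34×10⁻⁶ C)(-2.19×10⁴ V) = -0.0512 J.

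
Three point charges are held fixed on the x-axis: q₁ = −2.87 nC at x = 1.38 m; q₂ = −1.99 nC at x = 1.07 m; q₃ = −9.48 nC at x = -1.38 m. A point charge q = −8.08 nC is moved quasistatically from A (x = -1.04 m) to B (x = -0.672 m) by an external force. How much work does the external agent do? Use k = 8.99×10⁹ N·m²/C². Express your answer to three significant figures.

For quasistatic motion the external work equals the change in potential energy: W_ext = qΔV = q(V_B − V_A).
At A: distances to the source charges are 2.42 m, 2.11 m, 0.340 m; V_A = Σ kqᵢ/rᵢ = -270 V.
At B: distances to the source charges are 2.05 m, 1.74 m, 0.708 m; V_B = Σ kqᵢ/rᵢ = -143 V.
ΔV = V_B − V_A = 127 V.
W_ext = qΔV = (-8.08×10⁻⁹ C)(127 V) = -1.02×10⁻⁶ J.

-1.02×10⁻⁶ J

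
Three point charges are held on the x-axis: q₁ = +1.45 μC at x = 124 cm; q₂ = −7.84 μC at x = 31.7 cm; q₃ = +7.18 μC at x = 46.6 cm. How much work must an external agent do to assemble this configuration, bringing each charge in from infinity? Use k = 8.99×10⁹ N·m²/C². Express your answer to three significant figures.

The work to assemble the configuration equals its total potential energy, U = Σ kqᵢqⱼ/rᵢⱼ over all pairs.
Pair separations: r₁₂ = 0.923 m, r₁₃ = 0.774 m, r₂₃ = 0.149 m.
U = (-0.111) + (0.121) + (-3.40) = -3.39 J.

-3.39 J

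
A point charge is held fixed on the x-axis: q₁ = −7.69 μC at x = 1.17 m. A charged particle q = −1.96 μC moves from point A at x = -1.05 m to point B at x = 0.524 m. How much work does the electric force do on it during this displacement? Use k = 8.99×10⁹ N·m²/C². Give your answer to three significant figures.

-0.149 J

The work done by the electric force is W_field = −ΔU = −q(V_B − V_A) = q(V_A − V_B).
At A: distance to the source charge is 2.22 m; V_A = kq₁/r = -3.11×10⁴ V.
At B: distance to the source charge is 0.646 m; V_B = kq₁/r = -1.07×10⁵ V.
ΔV = V_B − V_A = -7.59×10⁴ V.
W_field = −qΔV = −(-1.96×10⁻⁶ C)(-7.59×10⁴ V) = -0.149 J.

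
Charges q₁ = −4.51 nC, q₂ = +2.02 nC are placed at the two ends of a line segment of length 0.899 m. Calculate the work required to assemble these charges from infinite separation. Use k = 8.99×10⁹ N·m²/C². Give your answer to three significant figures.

The work to assemble the configuration equals its total potential energy, U = Σ kqᵢqⱼ/rᵢⱼ over all pairs.
The separation is r = 0.899 m.
U = (-9.11×10⁻⁸) = -9.11×10⁻⁸ J.

-9.11×10⁻⁸ J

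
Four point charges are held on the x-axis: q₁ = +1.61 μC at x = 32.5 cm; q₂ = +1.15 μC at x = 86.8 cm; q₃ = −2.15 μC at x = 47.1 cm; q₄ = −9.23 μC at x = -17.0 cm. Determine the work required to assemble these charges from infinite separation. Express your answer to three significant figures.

-0.322 J

The assembly work is the sum of pairwise potential energies, U = Σ_{i<j} kqᵢqⱼ/rᵢⱼ.
Pair separations: r₁₂ = 0.543 m, r₁₃ = 0.146 m, r₁₄ = 0.495 m, r₂₃ = 0.397 m, r₂₄ = 1.04 m, r₃₄ = 0.641 m.
Summing all 6 pair terms gives U = -0.322 J.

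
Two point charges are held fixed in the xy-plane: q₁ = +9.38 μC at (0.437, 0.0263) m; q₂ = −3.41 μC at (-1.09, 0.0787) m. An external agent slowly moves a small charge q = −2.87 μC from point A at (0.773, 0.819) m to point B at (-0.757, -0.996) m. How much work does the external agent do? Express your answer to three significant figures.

0.161 J

For quasistatic motion the external work equals the change in potential energy: W_ext = qΔV = q(V_B − V_A).
At A: distances to the source charges are 0.861 m, 2.00 m; V_A = Σ kqᵢ/rᵢ = 8.27×10⁴ V.
At B: distances to the source charges are 1.57 m, 1.13 m; V_B = Σ kqᵢ/rᵢ = 2.64×10⁴ V.
ΔV = V_B − V_A = -5.63×10⁴ V.
W_ext = qΔV = (-2.87×10⁻⁶ C)(-5.63×10⁴ V) = 0.161 J.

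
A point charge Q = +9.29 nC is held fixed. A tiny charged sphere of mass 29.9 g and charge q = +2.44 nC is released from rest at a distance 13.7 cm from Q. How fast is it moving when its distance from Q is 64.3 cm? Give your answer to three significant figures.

8.85×10⁻³ m/s

Only the electrostatic force acts, so mechanical energy is conserved: ½mv² = U₁ − U₂ = kQq(1/r₁ − 1/r₂).
U₁ − U₂ = (8.99×10⁹ N·m²/C²)(9.29×10⁻⁹ C)(2.44×10⁻⁹ C)(1/0.137 − 1/0.643) = 1.17×10⁻⁶ J.
v = √(2·1.17×10⁻⁶/0.0299) = 8.85×10⁻³ m/s.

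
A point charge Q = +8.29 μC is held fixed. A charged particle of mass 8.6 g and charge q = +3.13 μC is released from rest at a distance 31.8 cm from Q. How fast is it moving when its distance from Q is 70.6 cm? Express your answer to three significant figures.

Only the electrostatic force acts, so mechanical energy is conserved: ½mv² = U₁ − U₂ = kQq(1/r₁ − 1/r₂).
U₁ − U₂ = (8.99×10⁹ N·m²/C²)(8.29×10⁻⁶ C)(3.13×10⁻⁶ C)(1/0.318 − 1/0.706) = 0.403 J.
v = √(2·0.403/8.60×10⁻³) = 9.68 m/s.

9.68 m/s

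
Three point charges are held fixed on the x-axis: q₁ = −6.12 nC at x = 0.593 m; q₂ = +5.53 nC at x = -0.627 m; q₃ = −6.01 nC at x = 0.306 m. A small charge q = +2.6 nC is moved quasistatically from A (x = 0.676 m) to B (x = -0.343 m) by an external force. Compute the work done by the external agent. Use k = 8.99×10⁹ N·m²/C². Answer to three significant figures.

For quasistatic motion the external work equals the change in potential energy: W_ext = qΔV = q(V_B − V_A).
At A: distances to the source charges are 0.0830 m, 1.30 m, 0.370 m; V_A = Σ kqᵢ/rᵢ = -771 V.
At B: distances to the source charges are 0.936 m, 0.284 m, 0.649 m; V_B = Σ kqᵢ/rᵢ = 33.0 V.
ΔV = V_B − V_A = 804 V.
W_ext = qΔV = (2.60×10⁻⁹ C)(804 V) = 2.09×10⁻⁶ J.

2.09×10⁻⁶ J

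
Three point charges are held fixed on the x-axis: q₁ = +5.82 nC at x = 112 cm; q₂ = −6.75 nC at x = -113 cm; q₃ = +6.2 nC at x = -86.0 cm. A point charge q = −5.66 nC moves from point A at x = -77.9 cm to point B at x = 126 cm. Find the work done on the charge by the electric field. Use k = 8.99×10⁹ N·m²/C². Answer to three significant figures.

The work done by the electric force is W_field = −ΔU = −q(V_B − V_A) = q(V_A − V_B).
At A: distances to the source charges are 1.90 m, 0.351 m, 0.0810 m; V_A = Σ kqᵢ/rᵢ = 543 V.
At B: distances to the source charges are 0.140 m, 2.39 m, 2.12 m; V_B = Σ kqᵢ/rᵢ = 375 V.
ΔV = V_B − V_A = -168 V.
W_field = −qΔV = −(-5.66×10⁻⁹ C)(-168 V) = -9.52×10⁻⁷ J.

-9.52×10⁻⁷ J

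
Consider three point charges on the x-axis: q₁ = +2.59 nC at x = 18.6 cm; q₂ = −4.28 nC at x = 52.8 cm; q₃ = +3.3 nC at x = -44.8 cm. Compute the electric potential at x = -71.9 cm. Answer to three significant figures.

Electric potential is a scalar, so the contributions from each charge add algebraically: V = Σ kqᵢ/rᵢ.
Distances from the field point to each charge: r₁ = 0.905 m, r₂ = 1.25 m, r₃ = 0.271 m.
V = k[(2.59×10⁻⁹)/(0.905) + (-4.28×10⁻⁹)/(1.25) + (3.30×10⁻⁹)/(0.271)] = 104 V.

104 V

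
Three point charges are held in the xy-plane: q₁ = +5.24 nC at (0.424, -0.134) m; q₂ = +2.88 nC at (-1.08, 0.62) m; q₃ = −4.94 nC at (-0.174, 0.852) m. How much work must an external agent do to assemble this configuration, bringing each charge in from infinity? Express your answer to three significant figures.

-2.58×10⁻⁷ J

The assembly work is the sum of pairwise potential energies, U = Σ_{i<j} kqᵢqⱼ/rᵢⱼ.
Pair separations: r₁₂ = 1.68 m, r₁₃ = 1.15 m, r₂₃ = 0.935 m.
U = (8.06×10⁻⁸) + (-2.02×10⁻⁷) + (-1.37×10⁻⁷) = -2.58×10⁻⁷ J.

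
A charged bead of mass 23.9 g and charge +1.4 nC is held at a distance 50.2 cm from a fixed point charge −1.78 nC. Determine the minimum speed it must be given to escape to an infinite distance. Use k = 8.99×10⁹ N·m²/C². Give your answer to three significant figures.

1.93×10⁻³ m/s

To just escape, total mechanical energy must reach zero at infinity: ½mv²_min + U = 0, so ½mv²_min = −U = |kQq|/r.
|U| = |kQq|/r = (8.99×10⁹ N·m²/C²)(1.78×10⁻⁹)(1.40×10⁻⁹)/(0.502) = 4.46×10⁻⁸ J.
v_min = √(2|U|/m) = √(2·4.46×10⁻⁸/0.0239) = 1.93×10⁻³ m/s.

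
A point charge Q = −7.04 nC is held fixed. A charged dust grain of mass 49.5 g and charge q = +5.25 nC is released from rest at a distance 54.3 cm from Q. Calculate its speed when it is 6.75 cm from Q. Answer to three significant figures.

Only the electrostatic force acts, so mechanical energy is conserved: ½mv² = U₁ − U₂ = kQq(1/r₁ − 1/r₂).
U₁ − U₂ = (8.99×10⁹ N·m²/C²)(-7.04×10⁻⁹ C)(5.25×10⁻⁹ C)(1/0.543 − 1/0.0675) = 4.31×10⁻⁶ J.
v = √(2·4.31×10⁻⁶/0.0495) = 0.0132 m/s.

0.0132 m/s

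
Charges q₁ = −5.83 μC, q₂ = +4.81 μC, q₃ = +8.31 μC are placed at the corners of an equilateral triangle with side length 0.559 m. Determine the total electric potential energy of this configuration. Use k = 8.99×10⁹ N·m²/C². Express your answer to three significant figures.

-0.587 J

The assembly work is the sum of pairwise potential energies, U = Σ_{i<j} kqᵢqⱼ/rᵢⱼ.
All three pair separations equal the side length, 0.559 m.
U = (-0.451) + (-0.779) + (0.643) = -0.587 J.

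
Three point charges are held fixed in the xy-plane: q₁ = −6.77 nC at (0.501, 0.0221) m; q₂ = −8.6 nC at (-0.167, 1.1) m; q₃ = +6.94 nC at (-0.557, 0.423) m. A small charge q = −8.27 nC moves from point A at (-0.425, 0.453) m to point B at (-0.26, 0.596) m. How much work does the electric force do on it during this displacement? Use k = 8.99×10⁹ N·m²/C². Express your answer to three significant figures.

The work done by the electric force is W_field = −ΔU = −q(V_B − V_A) = q(V_A − V_B).
At A: distances to the source charges are 1.02 m, 0.697 m, 0.135 m; V_A = Σ kqᵢ/rᵢ = 290 V.
At B: distances to the source charges are 0.953 m, 0.513 m, 0.344 m; V_B = Σ kqᵢ/rᵢ = -33.2 V.
ΔV = V_B − V_A = -324 V.
W_field = −qΔV = −(-8.27×10⁻⁹ C)(-324 V) = -2.68×10⁻⁶ J.

-2.68×10⁻⁶ J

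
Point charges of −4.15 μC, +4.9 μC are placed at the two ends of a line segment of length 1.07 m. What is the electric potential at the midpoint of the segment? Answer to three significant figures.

1.26×10⁴ V

Electric potential is a scalar, so the contributions from each charge add algebraically: V = Σ kqᵢ/rᵢ.
Each charge is 0.535 m from the midpoint.
V = k[(-4.15×10⁻⁶)/(0.535) + (4.90×10⁻⁶)/(0.535)] = 1.26×10⁴ V.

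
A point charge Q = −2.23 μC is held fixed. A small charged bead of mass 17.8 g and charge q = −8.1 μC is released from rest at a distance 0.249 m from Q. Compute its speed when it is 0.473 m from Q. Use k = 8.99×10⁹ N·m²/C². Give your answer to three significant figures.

5.89 m/s

Only the electrostatic force acts, so mechanical energy is conserved: ½mv² = U₁ − U₂ = kQq(1/r₁ − 1/r₂).
U₁ − U₂ = (8.99×10⁹ N·m²/C²)(-2.23×10⁻⁶ C)(-8.10×10⁻⁶ C)(1/0.249 − 1/0.473) = 0.309 J.
v = √(2·0.309/0.0178) = 5.89 m/s.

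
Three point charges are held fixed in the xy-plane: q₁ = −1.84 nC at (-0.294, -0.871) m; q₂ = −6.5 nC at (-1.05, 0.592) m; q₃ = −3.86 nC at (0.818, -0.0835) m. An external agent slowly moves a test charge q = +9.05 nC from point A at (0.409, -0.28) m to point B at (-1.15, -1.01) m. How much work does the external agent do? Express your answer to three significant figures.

5.20×10⁻⁷ J

For quasistatic motion the external work equals the change in potential energy: W_ext = qΔV = q(V_B − V_A).
At A: distances to the source charges are 0.918 m, 1.70 m, 0.454 m; V_A = Σ kqᵢ/rᵢ = -129 V.
At B: distances to the source charges are 0.867 m, 1.61 m, 2.18 m; V_B = Σ kqᵢ/rᵢ = -71.4 V.
ΔV = V_B − V_A = 57.4 V.
W_ext = qΔV = (9.05×10⁻⁹ C)(57.4 V) = 5.20×10⁻⁷ J.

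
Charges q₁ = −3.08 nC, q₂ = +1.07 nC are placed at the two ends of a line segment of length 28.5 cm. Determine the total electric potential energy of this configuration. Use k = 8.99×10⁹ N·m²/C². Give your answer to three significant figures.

The assembly work is the sum of pairwise potential energies, U = Σ_{i<j} kqᵢqⱼ/rᵢⱼ.
The separation is r = 0.285 m.
U = (-1.04×10⁻⁷) = -1.04×10⁻⁷ J.

-1.04×10⁻⁷ J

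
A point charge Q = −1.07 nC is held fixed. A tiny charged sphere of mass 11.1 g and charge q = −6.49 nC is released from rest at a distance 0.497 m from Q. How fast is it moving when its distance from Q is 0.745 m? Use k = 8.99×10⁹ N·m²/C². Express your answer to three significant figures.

2.74×10⁻³ m/s

Only the electrostatic force acts, so mechanical energy is conserved: ½mv² = U₁ − U₂ = kQq(1/r₁ − 1/r₂).
U₁ − U₂ = (8.99×10⁹ N·m²/C²)(-1.07×10⁻⁹ C)(-6.49×10⁻⁹ C)(1/0.497 − 1/0.745) = 4.18×10⁻⁸ J.
v = √(2·4.18×10⁻⁸/0.0111) = 2.74×10⁻³ m/s.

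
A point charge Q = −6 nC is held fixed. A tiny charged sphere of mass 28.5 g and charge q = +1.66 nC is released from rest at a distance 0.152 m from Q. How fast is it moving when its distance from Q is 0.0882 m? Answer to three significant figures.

5.47×10⁻³ m/s

Only the electrostatic force acts, so mechanical energy is conserved: ½mv² = U₁ − U₂ = kQq(1/r₁ − 1/r₂).
U₁ − U₂ = (8.99×10⁹ N·m²/C²)(-6.00×10⁻⁹ C)(1.66×10⁻⁹ C)(1/0.152 − 1/0.0882) = 4.26×10⁻⁷ J.
v = √(2·4.26×10⁻⁷/0.0285) = 5.47×10⁻³ m/s.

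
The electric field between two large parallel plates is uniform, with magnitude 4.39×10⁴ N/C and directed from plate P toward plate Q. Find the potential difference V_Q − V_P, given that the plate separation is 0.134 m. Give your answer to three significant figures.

In a uniform field, potential decreases in the direction of E: ΔV = −E·d for a displacement d parallel to E.
Going from P to Q is a displacement of 0.134 m along the field, so V_Q − V_P = −Ed = -5880 V.

-5880 V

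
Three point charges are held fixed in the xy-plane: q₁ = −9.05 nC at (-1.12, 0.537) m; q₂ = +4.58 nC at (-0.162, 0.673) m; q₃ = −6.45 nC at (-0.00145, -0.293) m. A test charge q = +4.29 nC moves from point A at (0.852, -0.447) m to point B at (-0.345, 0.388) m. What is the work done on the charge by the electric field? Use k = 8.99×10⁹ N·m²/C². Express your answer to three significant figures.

-8.14×10⁻⁸ J

The work done by the electric force is W_field = −ΔU = −q(V_B − V_A) = q(V_A − V_B).
At A: distances to the source charges are 2.20 m, 1.51 m, 0.867 m; V_A = Σ kqᵢ/rᵢ = -76.5 V.
At B: distances to the source charges are 0.789 m, 0.339 m, 0.763 m; V_B = Σ kqᵢ/rᵢ = -57.5 V.
ΔV = V_B − V_A = 19.0 V.
W_field = −qΔV = −(4.29×10⁻⁹ C)(19.0 V) = -8.14×10⁻⁸ J.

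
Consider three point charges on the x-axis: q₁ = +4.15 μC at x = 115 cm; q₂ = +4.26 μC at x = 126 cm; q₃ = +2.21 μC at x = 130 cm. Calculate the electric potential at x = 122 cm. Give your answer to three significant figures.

The total potential is the scalar sum of each charge's contribution, V = Σ kqᵢ/rᵢ.
Distances from the field point to each charge: r₁ = 0.0700 m, r₂ = 0.0400 m, r₃ = 0.0800 m.
V = k[(4.15×10⁻⁶)/(0.0700) + (4.26×10⁻⁶)/(0.0400) + (2.21×10⁻⁶)/(0.0800)] = 1.74×10⁶ V.

1.74×10⁶ V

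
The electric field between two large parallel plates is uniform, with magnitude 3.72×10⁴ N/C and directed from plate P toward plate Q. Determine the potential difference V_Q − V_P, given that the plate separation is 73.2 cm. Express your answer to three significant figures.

-2.72×10⁴ V

In a uniform field, potential decreases in the direction of E: ΔV = −E·d for a displacement d parallel to E.
Going from P to Q is a displacement of 73.2 cm along the field, so V_Q − V_P = −Ed = -2.72×10⁴ V.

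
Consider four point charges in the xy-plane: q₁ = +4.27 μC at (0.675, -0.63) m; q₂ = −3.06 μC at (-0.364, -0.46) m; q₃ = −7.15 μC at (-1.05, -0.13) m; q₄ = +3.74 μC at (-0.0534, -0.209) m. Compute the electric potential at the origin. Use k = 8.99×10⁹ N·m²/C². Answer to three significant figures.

Electric potential is a scalar, so the contributions from each charge add algebraically: V = Σ kqᵢ/rᵢ.
Distances from the field point to each charge: r₁ = 0.923 m, r₂ = 0.587 m, r₃ = 1.06 m, r₄ = 0.216 m.
V = k[(4.27×10⁻⁶)/(0.923) + (-3.06×10⁻⁶)/(0.587) + (-7.15×10⁻⁶)/(1.06) + (3.74×10⁻⁶)/(0.216)] = 8.98×10⁴ V.

8.98×10⁴ V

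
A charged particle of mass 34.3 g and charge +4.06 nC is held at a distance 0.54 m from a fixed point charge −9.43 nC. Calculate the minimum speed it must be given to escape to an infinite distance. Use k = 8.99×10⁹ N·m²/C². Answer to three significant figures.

6.10×10⁻³ m/s

To just escape, total mechanical energy must reach zero at infinity: ½mv²_min + U = 0, so ½mv²_min = −U = |kQq|/r.
|U| = |kQq|/r = (8.99×10⁹ N·m²/C²)(9.43×10⁻⁹)(4.06×10⁻⁹)/(0.540) = 6.37×10⁻⁷ J.
v_min = √(2|U|/m) = √(2·6.37×10⁻⁷/0.0343) = 6.10×10⁻³ m/s.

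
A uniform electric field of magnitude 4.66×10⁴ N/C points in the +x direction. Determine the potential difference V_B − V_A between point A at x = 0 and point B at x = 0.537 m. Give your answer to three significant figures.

In a uniform field, potential decreases in the direction of E: V_B − V_A = −E·Δx.
V_B − V_A = −(4.66×10⁴ V/m)(0.537 m) = -2.50×10⁴ V.

-2.50×10⁴ V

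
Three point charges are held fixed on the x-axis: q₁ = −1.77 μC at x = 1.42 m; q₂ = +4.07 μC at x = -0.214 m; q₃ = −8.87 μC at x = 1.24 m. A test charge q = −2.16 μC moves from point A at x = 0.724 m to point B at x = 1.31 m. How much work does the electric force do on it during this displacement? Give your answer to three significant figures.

-2.42 J

The work done by the electric force is W_field = −ΔU = −q(V_B − V_A) = q(V_A − V_B).
At A: distances to the source charges are 0.696 m, 0.938 m, 0.516 m; V_A = Σ kqᵢ/rᵢ = -1.38×10⁵ V.
At B: distances to the source charges are 0.110 m, 1.52 m, 0.0700 m; V_B = Σ kqᵢ/rᵢ = -1.26×10⁶ V.
ΔV = V_B − V_A = -1.12×10⁶ V.
W_field = −qΔV = −(-2.16×10⁻⁶ C)(-1.12×10⁶ V) = -2.42 J.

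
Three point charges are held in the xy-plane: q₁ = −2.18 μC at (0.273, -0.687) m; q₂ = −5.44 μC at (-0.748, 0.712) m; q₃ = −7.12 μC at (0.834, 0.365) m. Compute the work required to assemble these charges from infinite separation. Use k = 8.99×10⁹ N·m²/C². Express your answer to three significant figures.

The assembly work is the sum of pairwise potential energies, U = Σ_{i<j} kqᵢqⱼ/rᵢⱼ.
Pair separations: r₁₂ = 1.73 m, r₁₃ = 1.19 m, r₂₃ = 1.62 m.
U = (0.0616) + (0.117) + (0.215) = 0.394 J.

0.394 J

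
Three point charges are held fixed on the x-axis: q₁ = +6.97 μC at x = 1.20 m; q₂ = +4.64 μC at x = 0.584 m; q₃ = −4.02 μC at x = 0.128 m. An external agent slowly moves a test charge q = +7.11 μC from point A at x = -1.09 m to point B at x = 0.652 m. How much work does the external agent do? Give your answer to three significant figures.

4.52 J

For quasistatic motion the external work equals the change in potential energy: W_ext = qΔV = q(V_B − V_A).
At A: distances to the source charges are 2.29 m, 1.67 m, 1.22 m; V_A = Σ kqᵢ/rᵢ = 2.26×10⁴ V.
At B: distances to the source charges are 0.548 m, 0.0680 m, 0.524 m; V_B = Σ kqᵢ/rᵢ = 6.59×10⁵ V.
ΔV = V_B − V_A = 6.36×10⁵ V.
W_ext = qΔV = (7.11×10⁻⁶ C)(6.36×10⁵ V) = 4.52 J.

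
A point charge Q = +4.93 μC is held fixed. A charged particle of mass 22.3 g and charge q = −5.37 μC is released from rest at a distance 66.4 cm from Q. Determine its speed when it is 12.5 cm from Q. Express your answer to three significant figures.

Only the electrostatic force acts, so mechanical energy is conserved: ½mv² = U₁ − U₂ = kQq(1/r₁ − 1/r₂).
U₁ − U₂ = (8.99×10⁹ N·m²/C²)(4.93×10⁻⁶ C)(-5.37×10⁻⁶ C)(1/0.664 − 1/0.125) = 1.55 J.
v = √(2·1.55/0.0223) = 11.8 m/s.

11.8 m/s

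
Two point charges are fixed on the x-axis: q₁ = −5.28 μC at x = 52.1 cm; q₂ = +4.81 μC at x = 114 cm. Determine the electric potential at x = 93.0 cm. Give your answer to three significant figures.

The total potential is the scalar sum of each charge's contribution, V = Σ kqᵢ/rᵢ.
Distances from the field point to each charge: r₁ = 0.409 m, r₂ = 0.210 m.
V = k[(-5.28×10⁻⁶)/(0.409) + (4.81×10⁻⁶)/(0.210)] = 8.99×10⁴ V.

8.99×10⁴ V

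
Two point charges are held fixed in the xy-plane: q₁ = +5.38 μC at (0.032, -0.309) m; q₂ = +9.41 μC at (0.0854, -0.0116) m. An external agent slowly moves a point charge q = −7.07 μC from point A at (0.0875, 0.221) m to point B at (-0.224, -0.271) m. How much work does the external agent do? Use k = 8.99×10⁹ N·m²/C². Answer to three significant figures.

0.410 J

For quasistatic motion the external work equals the change in potential energy: W_ext = qΔV = q(V_B − V_A).
At A: distances to the source charges are 0.533 m, 0.233 m; V_A = Σ kqᵢ/rᵢ = 4.54×10⁵ V.
At B: distances to the source charges are 0.259 m, 0.404 m; V_B = Σ kqᵢ/rᵢ = 3.96×10⁵ V.
ΔV = V_B − V_A = -5.80×10⁴ V.
W_ext = qΔV = (-7.07×10⁻⁶ C)(-5.80×10⁴ V) = 0.410 J.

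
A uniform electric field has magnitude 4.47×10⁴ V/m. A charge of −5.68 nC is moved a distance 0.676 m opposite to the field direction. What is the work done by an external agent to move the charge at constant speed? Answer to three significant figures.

The potential change for a displacement 0.676 m opposite to the field direction is ΔV = +Ed = 3.02×10⁴ V.
W_ext = qΔV = -1.72×10⁻⁴ J.

-1.72×10⁻⁴ J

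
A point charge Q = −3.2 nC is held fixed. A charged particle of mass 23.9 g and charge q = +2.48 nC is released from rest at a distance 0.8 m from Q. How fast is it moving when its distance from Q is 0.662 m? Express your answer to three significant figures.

Only the electrostatic force acts, so mechanical energy is conserved: ½mv² = U₁ − U₂ = kQq(1/r₁ − 1/r₂).
U₁ − U₂ = (8.99×10⁹ N·m²/C²)(-3.20×10⁻⁹ C)(2.48×10⁻⁹ C)(1/0.800 − 1/0.662) = 1.86×10⁻⁸ J.
v = √(2·1.86×10⁻⁸/0.0239) = 1.25×10⁻³ m/s.

1.25×10⁻³ m/s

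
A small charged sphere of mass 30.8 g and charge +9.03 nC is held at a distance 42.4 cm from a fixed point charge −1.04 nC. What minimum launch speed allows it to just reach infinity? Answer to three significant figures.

To just escape, total mechanical energy must reach zero at infinity: ½mv²_min + U = 0, so ½mv²_min = −U = |kQq|/r.
|U| = |kQq|/r = (8.99×10⁹ N·m²/C²)(1.04×10⁻⁹)(9.03×10⁻⁹)/(0.424) = 1.99×10⁻⁷ J.
v_min = √(2|U|/m) = √(2·1.99×10⁻⁷/0.0308) = 3.60×10⁻³ m/s.

3.60×10⁻³ m/s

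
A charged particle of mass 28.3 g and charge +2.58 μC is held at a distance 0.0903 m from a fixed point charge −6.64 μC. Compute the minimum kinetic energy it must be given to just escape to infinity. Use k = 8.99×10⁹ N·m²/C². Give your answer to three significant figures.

1.71 J

To just escape, total mechanical energy must reach zero at infinity: ½mv²_min + U = 0, so ½mv²_min = −U = |kQq|/r.
|U| = |kQq|/r = (8.99×10⁹ N·m²/C²)(6.64×10⁻⁶)(2.58×10⁻⁶)/(0.0903) = 1.71 J.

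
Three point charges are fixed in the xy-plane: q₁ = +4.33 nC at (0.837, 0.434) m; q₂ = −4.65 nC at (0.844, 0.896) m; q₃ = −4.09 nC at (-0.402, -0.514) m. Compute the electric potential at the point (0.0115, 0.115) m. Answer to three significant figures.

The total potential is the scalar sum of each charge's contribution, V = Σ kqᵢ/rᵢ.
Distances from the field point to each charge: r₁ = 0.885 m, r₂ = 1.14 m, r₃ = 0.753 m.
V = k[(4.33×10⁻⁹)/(0.885) + (-4.65×10⁻⁹)/(1.14) + (-4.09×10⁻⁹)/(0.753)] = -41.5 V.

-41.5 V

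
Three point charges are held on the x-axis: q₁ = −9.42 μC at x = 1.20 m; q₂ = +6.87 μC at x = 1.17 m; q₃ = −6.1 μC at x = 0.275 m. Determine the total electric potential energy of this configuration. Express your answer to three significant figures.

The work to assemble the configuration equals its total potential energy, U = Σ kqᵢqⱼ/rᵢⱼ over all pairs.
Pair separations: r₁₂ = 0.0300 m, r₁₃ = 0.925 m, r₂₃ = 0.895 m.
U = (-19.4) + (0.558) + (-0.421) = -19.3 J.

-19.3 J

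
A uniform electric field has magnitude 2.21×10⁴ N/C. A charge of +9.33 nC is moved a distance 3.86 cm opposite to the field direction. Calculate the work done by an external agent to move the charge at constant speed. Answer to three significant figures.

7.96×10⁻⁶ J

The potential change for a displacement 3.86 cm opposite to the field direction is ΔV = +Ed = 853 V.
W_ext = qΔV = 7.96×10⁻⁶ J.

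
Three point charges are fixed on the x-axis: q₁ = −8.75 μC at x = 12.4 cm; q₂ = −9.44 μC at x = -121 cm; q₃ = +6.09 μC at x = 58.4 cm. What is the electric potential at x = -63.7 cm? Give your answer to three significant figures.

Electric potential is a scalar, so the contributions from each charge add algebraically: V = Σ kqᵢ/rᵢ.
Distances from the field point to each charge: r₁ = 0.761 m, r₂ = 0.573 m, r₃ = 1.22 m.
V = k[(-8.75×10⁻⁶)/(0.761) + (-9.44×10⁻⁶)/(0.573) + (6.09×10⁻⁶)/(1.22)] = -2.07×10⁵ V.

-2.07×10⁵ V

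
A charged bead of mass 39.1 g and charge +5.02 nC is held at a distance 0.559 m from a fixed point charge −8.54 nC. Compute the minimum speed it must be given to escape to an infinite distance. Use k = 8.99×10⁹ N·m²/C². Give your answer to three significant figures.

5.94×10⁻³ m/s

To just escape, total mechanical energy must reach zero at infinity: ½mv²_min + U = 0, so ½mv²_min = −U = |kQq|/r.
|U| = |kQq|/r = (8.99×10⁹ N·m²/C²)(8.54×10⁻⁹)(5.02×10⁻⁹)/(0.559) = 6.89×10⁻⁷ J.
v_min = √(2|U|/m) = √(2·6.89×10⁻⁷/0.0391) = 5.94×10⁻³ m/s.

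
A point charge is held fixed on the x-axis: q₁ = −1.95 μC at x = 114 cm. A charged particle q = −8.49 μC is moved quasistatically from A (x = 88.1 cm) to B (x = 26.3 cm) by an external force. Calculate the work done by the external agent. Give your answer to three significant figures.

For quasistatic motion the external work equals the change in potential energy: W_ext = qΔV = q(V_B − V_A).
At A: distance to the source charge is 0.259 m; V_A = kq₁/r = -6.77×10⁴ V.
At B: distance to the source charge is 0.877 m; V_B = kq₁/r = -2.00×10⁴ V.
ΔV = V_B − V_A = 4.77×10⁴ V.
W_ext = qΔV = (-8.49×10⁻⁶ C)(4.77×10⁴ V) = -0.405 J.

-0.405 J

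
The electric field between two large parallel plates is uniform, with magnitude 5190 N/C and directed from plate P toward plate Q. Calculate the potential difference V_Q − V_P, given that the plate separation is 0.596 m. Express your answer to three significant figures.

-3090 V

In a uniform field, potential decreases in the direction of E: ΔV = −E·d for a displacement d parallel to E.
Going from P to Q is a displacement of 0.596 m along the field, so V_Q − V_P = −Ed = -3090 V.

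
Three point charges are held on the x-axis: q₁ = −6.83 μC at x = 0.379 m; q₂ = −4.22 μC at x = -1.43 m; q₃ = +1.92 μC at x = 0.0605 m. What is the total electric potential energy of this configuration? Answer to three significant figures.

The assembly work is the sum of pairwise potential energies, U = Σ_{i<j} kqᵢqⱼ/rᵢⱼ.
Pair separations: r₁₂ = 1.81 m, r₁₃ = 0.319 m, r₂₃ = 1.49 m.
U = (0.143) + (-0.370) + (-0.0489) = -0.276 J.

-0.276 J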